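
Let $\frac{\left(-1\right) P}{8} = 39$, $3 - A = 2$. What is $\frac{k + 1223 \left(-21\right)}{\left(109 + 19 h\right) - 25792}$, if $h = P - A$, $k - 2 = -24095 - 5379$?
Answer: $\frac{11031}{6326} \approx 1.7438$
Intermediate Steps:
$A = 1$ ($A = 3 - 2 = 1$)
$P = -312$ ($P = \left(-8\right) 39 = -312$)
$k = -29472$ ($k = 2 - 29474 = -29472$)
$h = -313$ ($h = -312 - 1 = -313$)
$\frac{k + 1223 \left(-21\right)}{\left(109 + 19 h\right) - 25792} = \frac{-29472 + 1223 \left(-21\right)}{\left(109 + 19 \left(-313\right)\right) - 25792} = \frac{-29472 - 25683}{\left(109 - 5947\right) - 25792} = - \frac{55155}{-5838 - 25792} = - \frac{55155}{-31630} = \left(-55155\right) \left(- \frac{1}{31630}\right) = \frac{11031}{6326}$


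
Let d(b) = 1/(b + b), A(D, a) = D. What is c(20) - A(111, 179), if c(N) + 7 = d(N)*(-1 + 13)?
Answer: -1177/10 ≈ -117.70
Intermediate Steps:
d(b) = 1/(2*b)
c(N) = -7 + 6/N (c(N) = -7 + (1/(2*N))*(-1 + 13) = -7 + (1/(2*N))*12 = -7 + 6/N)
c(20) - A(111, 179) = (-7 + 6/20) - 1*111 = (-7 + 6*(1/20)) - 111 = (-7 + 3/10) - 111 = -67/10 - 111 = -1177/10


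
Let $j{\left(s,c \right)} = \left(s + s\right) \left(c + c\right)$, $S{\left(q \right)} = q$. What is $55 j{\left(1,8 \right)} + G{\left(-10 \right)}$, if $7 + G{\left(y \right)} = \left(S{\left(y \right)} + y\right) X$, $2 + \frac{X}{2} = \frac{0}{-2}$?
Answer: $1833$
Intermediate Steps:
$X = -4$ ($X = -4 + 2 \frac{0}{-2} = -4 + 2 \cdot 0 \left(- \frac{1}{2}\right) = -4 + 2 \cdot 0 = -4 + 0 = -4$)
$G{\left(y \right)} = -7 - 8 y$ ($G{\left(y \right)} = -7 + \left(y + y\right) \left(-4\right) = -7 + 2 y \left(-4\right) = -7 - 8 y$)
$j{\left(s,c \right)} = 4 c s$ ($j{\left(s,c \right)} = 2 s 2 c = 4 c s$)
$55 j{\left(1,8 \right)} + G{\left(-10 \right)} = 55 \cdot 4 \cdot 8 \cdot 1 - -73 = 55 \cdot 32 + \left(-7 + 80\right) = 1760 + 73 = 1833$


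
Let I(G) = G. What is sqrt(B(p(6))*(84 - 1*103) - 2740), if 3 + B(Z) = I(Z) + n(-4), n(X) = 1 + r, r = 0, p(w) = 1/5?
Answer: I*sqrt(67645)/5 ≈ 52.017*I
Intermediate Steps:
p(w) = 1/5
n(X) = 1 (n(X) = 1 + 0 = 1)
B(Z) = -2 + Z (B(Z) = -3 + (Z + 1) = -3 + (1 + Z) = -2 + Z)
sqrt(B(p(6))*(84 - 1*103) - 2740) = sqrt((-2 + 1/5)*(84 - 1*103) - 2740) = sqrt(-9*(84 - 103)/5 - 2740) = sqrt(-9/5*(-19) - 2740) = sqrt(171/5 - 2740) = sqrt(-13529/5) = I*sqrt(67645)/5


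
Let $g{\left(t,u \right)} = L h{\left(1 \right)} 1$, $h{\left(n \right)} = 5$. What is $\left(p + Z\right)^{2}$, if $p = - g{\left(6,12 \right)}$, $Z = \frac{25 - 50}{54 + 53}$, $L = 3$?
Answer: $\frac{2656900}{11449} \approx 232.06$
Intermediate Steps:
$g{\left(t,u \right)} = 15$ ($g{\left(t,u \right)} = 3 \cdot 5 \cdot 1 = 15 \cdot 1 = 15$)
$Z = - \frac{25}{107} \approx -0.23364$
$p = -15$ ($p = \left(-1\right) 15 = -15$)
$\left(p + Z\right)^{2} = \left(-15 - \frac{25}{107}\right)^{2} = \left(- \frac{1630}{107}\right)^{2} = \frac{2656900}{11449}$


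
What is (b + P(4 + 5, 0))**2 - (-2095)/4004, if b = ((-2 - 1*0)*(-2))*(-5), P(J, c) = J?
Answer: 486579/4004 ≈ 121.52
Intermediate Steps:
b = -20 (b = ((-2 + 0)*(-2))*(-5) = -2*(-2)*(-5) = 4*(-5) = -20)
(b + P(4 + 5, 0))**2 - (-2095)/4004 = (-20 + (4 + 5))**2 - (-2095)/4004 = (-20 + 9)**2 - (-2095)/4004 = (-11)**2 - 1*(-2095/4004) = 121 + 2095/4004 = 486579/4004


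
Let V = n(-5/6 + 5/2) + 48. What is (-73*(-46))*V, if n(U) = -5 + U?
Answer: 449972/3 ≈ 1.4999e+5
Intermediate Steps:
V = 134/3 (V = (-5 + (-5/6 + 5/2)) + 48 = (-5 + (-5*⅙ + 5*(½))) + 48 = (-5 + (-⅚ + 5/2)) + 48 = (-5 + 5/3) + 48 = -10/3 + 48 = 134/3 ≈ 44.667)
(-73*(-46))*V = -73*(-46)*(134/3) = 3358*(134/3) = 449972/3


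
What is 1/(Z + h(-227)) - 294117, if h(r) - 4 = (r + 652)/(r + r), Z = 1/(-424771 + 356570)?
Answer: -27902006769775/94867137 ≈ -2.9412e+5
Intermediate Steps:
Z = -1/68201 (Z = 1/(-68201) = -1/68201 ≈ -1.4663e-5)
h(r) = 4 + (652 + r)/(2*r) (h(r) = 4 + (r + 652)/(r + r) = 4 + (652 + r)/((2*r)) = 4 + (652 + r)*(1/(2*r)) = 4 + (652 + r)/(2*r))
1/(Z + h(-227)) - 294117 = 1/(-1/68201 + (9/2 + 326/(-227))) - 294117 = 1/(-1/68201 + (9/2 + 326*(-1/227))) - 294117 = 1/(-1/68201 + (9/2 - 326/227)) - 294117 = 1/(-1/68201 + 1391/454) - 294117 = 1/(94867137/30963254) - 294117 = 30963254/94867137 - 294117 = -27902006769775/94867137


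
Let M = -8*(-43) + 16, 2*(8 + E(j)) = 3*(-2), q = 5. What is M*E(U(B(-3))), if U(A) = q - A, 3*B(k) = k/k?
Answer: -3960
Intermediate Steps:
B(k) = ⅓ (B(k) = (k/k)/3 = (⅓)*1 = ⅓)
U(A) = 5 - A
E(j) = -11 (E(j) = -8 + (3*(-2))/2 = -8 + (½)*(-6) = -8 - 3 = -11)
M = 360 (M = 344 + 16 = 360)
M*E(U(B(-3))) = 360*(-11) = -3960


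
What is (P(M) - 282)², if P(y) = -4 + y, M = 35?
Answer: 63001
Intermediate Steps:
(P(M) - 282)² = ((-4 + 35) - 282)² = (31 - 282)² = (-251)² = 63001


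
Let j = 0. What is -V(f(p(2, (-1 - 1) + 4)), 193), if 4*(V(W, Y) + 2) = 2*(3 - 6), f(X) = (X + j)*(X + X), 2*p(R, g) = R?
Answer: 7/2 ≈ 3.5000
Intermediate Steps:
p(R, g) = R/2
f(X) = 2*X² (f(X) = (X + 0)*(X + X) = X*(2*X) = 2*X²)
V(W, Y) = -7/2 (V(W, Y) = -2 + (2*(3 - 6))/4 = -2 + (2*(-3))/4 = -2 + (¼)*(-6) = -2 - 3/2 = -7/2)
-V(f(p(2, (-1 - 1) + 4)), 193) = -1*(-7/2) = 7/2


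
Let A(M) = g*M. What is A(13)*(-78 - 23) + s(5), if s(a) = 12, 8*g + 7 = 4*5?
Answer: -16973/8 ≈ -2121.6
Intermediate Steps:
g = 13/8 (g = -7/8 + (4*5)/8 = -7/8 + (⅛)*20 = -7/8 + 5/2 = 13/8 ≈ 1.6250)
A(M) = 13*M/8
A(13)*(-78 - 23) + s(5) = ((13/8)*13)*(-78 - 23) + 12 = (169/8)*(-101) + 12 = -17069/8 + 12 = -16973/8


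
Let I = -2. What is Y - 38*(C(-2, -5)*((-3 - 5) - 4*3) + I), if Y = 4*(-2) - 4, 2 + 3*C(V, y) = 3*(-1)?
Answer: -3608/3 ≈ -1202.7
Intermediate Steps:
C(V, y) = -5/3 (C(V, y) = -2/3 + (3*(-1))/3 = -2/3 + (1/3)*(-3) = -2/3 - 1 = -5/3)
Y = -12 (Y = -8 - 4 = -12)
Y - 38*(C(-2, -5)*((-3 - 5) - 4*3) + I) = -12 - 38*(-5*((-3 - 5) - 4*3)/3 - 2) = -12 - 38*(-5*(-8 - 12)/3 - 2) = -12 - 38*(-5/3*(-20) - 2) = -12 - 38*(100/3 - 2) = -12 - 38*94/3 = -12 - 3572/3 = -3608/3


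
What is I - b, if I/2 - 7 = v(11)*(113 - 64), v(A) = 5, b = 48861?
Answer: -48357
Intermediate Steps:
I = 504 (I = 14 + 2*(5*(113 - 64)) = 14 + 2*(5*49) = 14 + 2*245 = 14 + 490 = 504)
I - b = 504 - 1*48861 = 504 - 48861 = -48357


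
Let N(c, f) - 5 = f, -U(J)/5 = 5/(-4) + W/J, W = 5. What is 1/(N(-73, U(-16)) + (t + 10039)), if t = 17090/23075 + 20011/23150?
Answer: 170939600/1718527171969 ≈ 9.9469e-5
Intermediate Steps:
U(J) = 25/4 - 25/J (U(J) = -5*(5/(-4) + 5/J) = -5*(5*(-¼) + 5/J) = -5*(-5/4 + 5/J) = 25/4 - 25/J)
N(c, f) = 5 + f
t = 34295493/21367450 (t = 17090*(1/23075) + 20011*(1/23150) = 3418/4615 + 20011/23150 = 34295493/21367450 ≈ 1.6050)
1/(N(-73, U(-16)) + (t + 10039)) = 1/((5 + (25/4 - 25/(-16))) + (34295493/21367450 + 10039)) = 1/((5 + (25/4 - 25*(-1/16))) + 214542126043/21367450) = 1/((5 + (25/4 + 25/16)) + 214542126043/21367450) = 1/((5 + 125/16) + 214542126043/21367450) = 1/(205/16 + 214542126043/21367450) = 1/(1718527171969/170939600) = 170939600/1718527171969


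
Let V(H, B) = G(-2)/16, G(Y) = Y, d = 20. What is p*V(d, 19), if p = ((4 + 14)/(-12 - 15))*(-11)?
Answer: -11/12 ≈ -0.91667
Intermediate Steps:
V(H, B) = -⅛ (V(H, B) = -2/16 = -2*1/16 = -⅛)
p = 22/3 (p = (18/(-27))*(-11) = (18*(-1/27))*(-11) = -⅔*(-11) = 22/3 ≈ 7.3333)
p*V(d, 19) = (22/3)*(-⅛) = -11/12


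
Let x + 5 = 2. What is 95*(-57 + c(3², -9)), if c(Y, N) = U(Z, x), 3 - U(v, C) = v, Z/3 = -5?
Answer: -3705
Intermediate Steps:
Z = -15 (Z = 3*(-5) = -15)
x = -3 (x = -5 + 2 = -3)
U(v, C) = 3 - v
c(Y, N) = 18 (c(Y, N) = 3 - 1*(-15) = 3 + 15 = 18)
95*(-57 + c(3², -9)) = 95*(-57 + 18) = 95*(-39) = -3705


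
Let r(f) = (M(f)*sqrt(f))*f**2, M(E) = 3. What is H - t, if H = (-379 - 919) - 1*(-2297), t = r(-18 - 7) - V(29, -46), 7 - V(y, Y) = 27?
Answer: 979 - 9375*I ≈ 979.0 - 9375.0*I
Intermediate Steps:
r(f) = 3*f**(5/2) (r(f) = (3*sqrt(f))*f**2 = 3*f**(5/2))
V(y, Y) = -20 (V(y, Y) = 7 - 1*27 = 7 - 27 = -20)
t = 20 + 9375*I (t = 3*(-18 - 7)**(5/2) - 1*(-20) = 3*(-25)**(5/2) + 20 = 3*(3125*I) + 20 = 9375*I + 20 = 20 + 9375*I ≈ 20.0 + 9375.0*I)
H = 999 (H = -1298 + 2297 = 999)
H - t = 999 - (20 + 9375*I) = 999 + (-20 - 9375*I) = 979 - 9375*I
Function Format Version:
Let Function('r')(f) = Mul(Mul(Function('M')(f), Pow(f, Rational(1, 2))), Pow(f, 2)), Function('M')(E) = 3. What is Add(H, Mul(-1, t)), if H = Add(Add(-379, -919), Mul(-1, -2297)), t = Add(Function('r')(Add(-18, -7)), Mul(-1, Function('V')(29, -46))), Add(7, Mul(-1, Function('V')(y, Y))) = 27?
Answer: Add(979, Mul(-9375, I)) ≈ Add(979.00, Mul(-9375.0, I))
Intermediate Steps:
Function('r')(f) = Mul(3, Pow(f, Rational(5, 2))) (Function('r')(f) = Mul(Mul(3, Pow(f, Rational(1, 2))), Pow(f, 2)) = Mul(3, Pow(f, Rational(5, 2))))
Function('V')(y, Y) = -20 (Function('V')(y, Y) = Add(7, Mul(-1, 27)) = Add(7, -27) = -20)
t = Add(20, Mul(9375, I)) (t = Add(Mul(3, Pow(Add(-18, -7), Rational(5, 2))), Mul(-1, -20)) = Add(Mul(3, Pow(-25, Rational(5, 2))), 20) = Add(Mul(3, Mul(3125, I)), 20) = Add(Mul(9375, I), 20) = Add(20, Mul(9375, I)) ≈ Add(20.000, Mul(9375.0, I)))
H = 999 (H = Add(-1298, 2297) = 999)
Add(H, Mul(-1, t)) = Add(999, Mul(-1, Add(20, Mul(9375, I)))) = Add(999, Add(-20, Mul(-9375, I))) = Add(979, Mul(-9375, I))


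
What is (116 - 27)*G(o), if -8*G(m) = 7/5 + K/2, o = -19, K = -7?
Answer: 1869/80 ≈ 23.362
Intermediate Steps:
G(m) = 21/80 (G(m) = -(7/5 - 7/2)/8 = -⅛*(-21/10) = 21/80)
(116 - 27)*G(o) = (116 - 27)*(21/80) = 89*(21/80) = 1869/80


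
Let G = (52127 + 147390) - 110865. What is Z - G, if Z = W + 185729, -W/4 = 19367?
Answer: 19609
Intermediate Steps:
W = -77468 (W = -4*19367 = -77468)
G = 88652 (G = 199517 - 110865 = 88652)
Z = 108261 (Z = -77468 + 185729 = 108261)
Z - G = 108261 - 1*88652 = 108261 - 88652 = 19609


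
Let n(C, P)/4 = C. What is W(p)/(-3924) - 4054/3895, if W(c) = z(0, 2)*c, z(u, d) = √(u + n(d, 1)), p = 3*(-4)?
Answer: -4054/3895 + 2*√2/327 ≈ -1.0322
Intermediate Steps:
n(C, P) = 4*C
p = -12
z(u, d) = √(u + 4*d)
W(c) = 2*c*√2 (W(c) = √(0 + 4*2)*c = √(0 + 8)*c = √8*c = (2*√2)*c = 2*c*√2)
W(p)/(-3924) - 4054/3895 = (2*(-12)*√2)/(-3924) - 4054/3895 = -24*√2*(-1/3924) - 4054*1/3895 = 2*√2/327 - 4054/3895 = -4054/3895 + 2*√2/327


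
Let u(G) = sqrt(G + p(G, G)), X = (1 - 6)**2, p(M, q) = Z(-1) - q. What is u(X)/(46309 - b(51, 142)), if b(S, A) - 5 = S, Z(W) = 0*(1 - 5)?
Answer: 0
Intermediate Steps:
Z(W) = 0 (Z(W) = 0*(-4) = 0)
b(S, A) = 5 + S
p(M, q) = -q (p(M, q) = 0 - q = -q)
X = 25 (X = (-5)**2 = 25)
u(G) = 0 (u(G) = sqrt(G - G) = sqrt(0) = 0)
u(X)/(46309 - b(51, 142)) = 0/(46309 - (5 + 51)) = 0/(46309 - 1*56) = 0/(46309 - 56) = 0/46253 = 0*(1/46253) = 0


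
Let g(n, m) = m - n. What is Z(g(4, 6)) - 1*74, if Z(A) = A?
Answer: -72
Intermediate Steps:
Z(g(4, 6)) - 1*74 = (6 - 1*4) - 1*74 = (6 - 4) - 74 = 2 - 74 = -72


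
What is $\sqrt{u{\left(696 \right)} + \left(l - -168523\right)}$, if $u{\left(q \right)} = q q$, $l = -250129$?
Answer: $\sqrt{402810} \approx 634.67$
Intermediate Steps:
$u{\left(q \right)} = q^{2}$
$\sqrt{u{\left(696 \right)} + \left(l - -168523\right)} = \sqrt{696^{2} - 81606} = \sqrt{484416 + \left(-250129 + 168523\right)} = \sqrt{484416 - 81606} = \sqrt{402810}$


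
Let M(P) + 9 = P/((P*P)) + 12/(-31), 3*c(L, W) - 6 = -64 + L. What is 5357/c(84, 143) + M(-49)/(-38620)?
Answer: 23569649498/38131457 ≈ 618.12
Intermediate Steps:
c(L, W) = -58/3 + L/3 (c(L, W) = 2 + (-64 + L)/3 = 2 + (-64/3 + L/3) = -58/3 + L/3)
M(P) = -291/31 + 1/P (M(P) = -9 + (P/((P*P)) + 12/(-31)) = -9 + (P/(P²) + 12*(-1/31)) = -9 + (P/P² - 12/31) = -9 + (1/P - 12/31) = -9 + (-12/31 + 1/P) = -291/31 + 1/P)
5357/c(84, 143) + M(-49)/(-38620) = 5357/(-58/3 + (⅓)*84) + (-291/31 + 1/(-49))/(-38620) = 5357/(-58/3 + 28) + (-291/31 - 1/49)*(-1/38620) = 5357/(26/3) - 14290/1519*(-1/38620) = 5357*(3/26) + 1429/5866378 = 16071/26 + 1429/5866378 = 23569649498/38131457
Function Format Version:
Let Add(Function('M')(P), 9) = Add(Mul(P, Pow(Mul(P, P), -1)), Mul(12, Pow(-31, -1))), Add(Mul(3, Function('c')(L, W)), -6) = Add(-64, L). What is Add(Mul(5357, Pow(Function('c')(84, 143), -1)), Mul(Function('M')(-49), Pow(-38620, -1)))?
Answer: Rational(23569649498, 38131457) ≈ 618.12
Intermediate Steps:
Function('c')(L, W) = Add(Rational(-58, 3), Mul(Rational(1, 3), L)) (Function('c')(L, W) = Add(2, Mul(Rational(1, 3), Add(-64, L))) = Add(2, Add(Rational(-64, 3), Mul(Rational(1, 3), L))) = Add(Rational(-58, 3), Mul(Rational(1, 3), L)))
Function('M')(P) = Add(Rational(-291, 31), Pow(P, -1)) (Function('M')(P) = Add(-9, Add(Mul(P, Pow(Mul(P, P), -1)), Mul(12, Pow(-31, -1)))) = Add(-9, Add(Mul(P, Pow(Pow(P, 2), -1)), Mul(12, Rational(-1, 31)))) = Add(-9, Add(Mul(P, Pow(P, -2)), Rational(-12, 31))) = Add(-9, Add(Pow(P, -1), Rational(-12, 31))) = Add(-9, Add(Rational(-12, 31), Pow(P, -1))) = Add(Rational(-291, 31), Pow(P, -1)))
Add(Mul(5357, Pow(Function('c')(84, 143), -1)), Mul(Function('M')(-49), Pow(-38620, -1))) = Add(Mul(5357, Pow(Add(Rational(-58, 3), Mul(Rational(1, 3), 84)), -1)), Mul(Add(Rational(-291, 31), Pow(-49, -1)), Pow(-38620, -1))) = Add(Mul(5357, Pow(Add(Rational(-58, 3), 28), -1)), Mul(Add(Rational(-291, 31), Rational(-1, 49)), Rational(-1, 38620))) = Add(Mul(5357, Pow(Rational(26, 3), -1)), Mul(Rational(-14290, 1519), Rational(-1, 38620))) = Add(Mul(5357, Rational(3, 26)), Rational(1429, 5866378)) = Add(Rational(16071, 26), Rational(1429, 5866378)) = Rational(23569649498, 38131457)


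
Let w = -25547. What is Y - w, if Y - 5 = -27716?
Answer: -2164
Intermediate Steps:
Y = -27711 (Y = 5 - 27716 = -27711)
Y - w = -27711 - 1*(-25547) = -27711 + 25547 = -2164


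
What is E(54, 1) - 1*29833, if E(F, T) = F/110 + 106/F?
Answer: -44298361/1485 ≈ -29831.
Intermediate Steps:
E(F, T) = 106/F + F/110 (E(F, T) = F*(1/110) + 106/F = F/110 + 106/F = 106/F + F/110)
E(54, 1) - 1*29833 = (106/54 + (1/110)*54) - 1*29833 = (106*(1/54) + 27/55) - 29833 = (53/27 + 27/55) - 29833 = 3644/1485 - 29833 = -44298361/1485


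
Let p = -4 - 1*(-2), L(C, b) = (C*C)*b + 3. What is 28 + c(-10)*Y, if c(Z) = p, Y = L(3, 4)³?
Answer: -118610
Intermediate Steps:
L(C, b) = 3 + b*C² (L(C, b) = C²*b + 3 = b*C² + 3 = 3 + b*C²)
p = -2 (p = -4 + 2 = -2)
Y = 59319 (Y = (3 + 4*3²)³ = (3 + 4*9)³ = (3 + 36)³ = 39³ = 59319)
c(Z) = -2
28 + c(-10)*Y = 28 - 2*59319 = 28 - 118638 = -118610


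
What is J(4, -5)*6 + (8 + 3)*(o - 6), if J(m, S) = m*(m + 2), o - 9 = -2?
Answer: 155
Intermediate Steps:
o = 7 (o = 9 - 2 = 7)
J(m, S) = m*(2 + m)
J(4, -5)*6 + (8 + 3)*(o - 6) = (4*(2 + 4))*6 + (8 + 3)*(7 - 6) = (4*6)*6 + 11*1 = 24*6 + 11 = 144 + 11 = 155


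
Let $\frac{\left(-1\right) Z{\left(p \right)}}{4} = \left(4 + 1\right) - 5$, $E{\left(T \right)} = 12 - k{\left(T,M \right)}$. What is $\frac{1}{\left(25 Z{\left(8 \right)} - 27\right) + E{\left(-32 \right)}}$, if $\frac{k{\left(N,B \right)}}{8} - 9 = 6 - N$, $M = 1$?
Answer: $- \frac{1}{391} \approx -0.0025575$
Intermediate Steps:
$k{\left(N,B \right)} = 120 - 8 N$ ($k{\left(N,B \right)} = 72 + 8 \left(6 - N\right) = 72 - \left(-48 + 8 N\right) = 120 - 8 N$)
$E{\left(T \right)} = -108 + 8 T$ ($E{\left(T \right)} = 12 - \left(120 - 8 T\right) = 12 + \left(-120 + 8 T\right) = -108 + 8 T$)
$Z{\left(p \right)} = 0$ ($Z{\left(p \right)} = - 4 \left(\left(4 + 1\right) - 5\right) = - 4 \left(5 - 5\right) = \left(-4\right) 0 = 0$)
$\frac{1}{\left(25 Z{\left(8 \right)} - 27\right) + E{\left(-32 \right)}} = \frac{1}{\left(25 \cdot 0 - 27\right) + \left(-108 + 8 \left(-32\right)\right)} = \frac{1}{\left(0 - 27\right) - 364} = \frac{1}{-27 - 364} = \frac{1}{-391} = - \frac{1}{391}$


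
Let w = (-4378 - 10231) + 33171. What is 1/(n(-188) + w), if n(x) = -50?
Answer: 1/18512 ≈ 5.4019e-5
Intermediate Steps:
w = 18562 (w = -14609 + 33171 = 18562)
1/(n(-188) + w) = 1/(-50 + 18562) = 1/18512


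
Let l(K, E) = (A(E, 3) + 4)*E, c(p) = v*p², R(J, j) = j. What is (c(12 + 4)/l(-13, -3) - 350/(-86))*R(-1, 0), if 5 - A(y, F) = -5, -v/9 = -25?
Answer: 0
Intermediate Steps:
v = 225 (v = -9*(-25) = 225)
c(p) = 225*p²
A(y, F) = 10 (A(y, F) = 5 - 1*(-5) = 5 + 5 = 10)
l(K, E) = 14*E (l(K, E) = (10 + 4)*E = 14*E)
(c(12 + 4)/l(-13, -3) - 350/(-86))*R(-1, 0) = ((225*(12 + 4)²)/((14*(-3))) - 350/(-86))*0 = ((225*16²)/(-42) - 350*(-1/86))*0 = ((225*256)*(-1/42) + 175/43)*0 = (57600*(-1/42) + 175/43)*0 = (-9600/7 + 175/43)*0 = -411575/301*0 = 0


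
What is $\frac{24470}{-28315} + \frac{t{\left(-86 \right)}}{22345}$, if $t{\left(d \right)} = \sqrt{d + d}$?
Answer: $- \frac{4894}{5663} + \frac{2 i \sqrt{43}}{22345} \approx -0.86421 + 0.00058693 i$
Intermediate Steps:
$t{\left(d \right)} = \sqrt{2} \sqrt{d}$ ($t{\left(d \right)} = \sqrt{2 d} = \sqrt{2} \sqrt{d}$)
$\frac{24470}{-28315} + \frac{t{\left(-86 \right)}}{22345} = \frac{24470}{-28315} + \frac{\sqrt{2} \sqrt{-86}}{22345} = 24470 \left(- \frac{1}{28315}\right) + \sqrt{2} i \sqrt{86} \cdot \frac{1}{22345} = - \frac{4894}{5663} + 2 i \sqrt{43} \cdot \frac{1}{22345} = - \frac{4894}{5663} + \frac{2 i \sqrt{43}}{22345}$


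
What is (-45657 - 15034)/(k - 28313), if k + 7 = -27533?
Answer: 60691/55853 ≈ 1.0866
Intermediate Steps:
k = -27540 (k = -7 - 27533 = -27540)
(-45657 - 15034)/(k - 28313) = (-45657 - 15034)/(-27540 - 28313) = -60691/(-55853) = -60691*(-1/55853) = 60691/55853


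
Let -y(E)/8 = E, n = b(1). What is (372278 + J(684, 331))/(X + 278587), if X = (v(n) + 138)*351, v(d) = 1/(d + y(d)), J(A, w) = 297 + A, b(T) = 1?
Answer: 2612813/2288824 ≈ 1.1416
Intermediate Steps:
n = 1
y(E) = -8*E
v(d) = -1/(7*d) (v(d) = 1/(d - 8*d) = 1/(-7*d) = -1/(7*d))
X = 338715/7 (X = (-⅐/1 + 138)*351 = (-⅐*1 + 138)*351 = (-⅐ + 138)*351 = (965/7)*351 = 338715/7 ≈ 48388.)
(372278 + J(684, 331))/(X + 278587) = (372278 + (297 + 684))/(338715/7 + 278587) = (372278 + 981)/(2288824/7) = 373259*(7/2288824) = 2612813/2288824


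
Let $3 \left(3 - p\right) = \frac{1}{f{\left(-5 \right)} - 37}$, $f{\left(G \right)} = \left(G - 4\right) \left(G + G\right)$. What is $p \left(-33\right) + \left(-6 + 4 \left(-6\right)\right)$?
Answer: $- \frac{6826}{53} \approx -128.79$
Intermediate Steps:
$f{\left(G \right)} = 2 G \left(-4 + G\right)$ ($f{\left(G \right)} = \left(-4 + G\right) 2 G = 2 G \left(-4 + G\right)$)
$p = \frac{476}{159}$ ($p = 3 - \frac{1}{3 \left(2 \left(-5\right) \left(-4 - 5\right) - 37\right)} = 3 - \frac{1}{3 \left(2 \left(-5\right) \left(-9\right) - 37\right)} = 3 - \frac{1}{3 \left(90 - 37\right)} = 3 - \frac{1}{3 \cdot 53} = 3 - \frac{1}{159} = \frac{476}{159} \approx 2.9937$)
$p \left(-33\right) + \left(-6 + 4 \left(-6\right)\right) = \frac{476}{159} \left(-33\right) + \left(-6 + 4 \left(-6\right)\right) = - \frac{5236}{53} - 30 = - \frac{6826}{53}$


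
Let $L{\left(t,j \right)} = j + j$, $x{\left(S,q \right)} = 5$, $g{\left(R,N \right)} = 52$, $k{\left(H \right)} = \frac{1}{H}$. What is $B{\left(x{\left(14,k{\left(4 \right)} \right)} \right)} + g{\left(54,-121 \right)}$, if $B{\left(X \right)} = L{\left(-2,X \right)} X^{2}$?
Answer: $302$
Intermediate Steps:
$L{\left(t,j \right)} = 2 j$
$B{\left(X \right)} = 2 X^{3}$ ($B{\left(X \right)} = 2 X X^{2} = 2 X^{3}$)
$B{\left(x{\left(14,k{\left(4 \right)} \right)} \right)} + g{\left(54,-121 \right)} = 2 \cdot 5^{3} + 52 = 2 \cdot 125 + 52 = 250 + 52 = 302$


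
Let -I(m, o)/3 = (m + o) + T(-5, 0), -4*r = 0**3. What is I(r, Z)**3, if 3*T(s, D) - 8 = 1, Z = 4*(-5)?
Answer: 132651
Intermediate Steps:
Z = -20
T(s, D) = 3 (T(s, D) = 8/3 + (1/3)*1 = 8/3 + 1/3 = 3)
r = 0 (r = -1/4*0**3 = -1/4*0 = 0)
I(m, o) = -9 - 3*m - 3*o (I(m, o) = -3*((m + o) + 3) = -3*(3 + m + o) = -9 - 3*m - 3*o)
I(r, Z)**3 = (-9 - 3*0 - 3*(-20))**3 = (-9 + 0 + 60)**3 = 51**3 = 132651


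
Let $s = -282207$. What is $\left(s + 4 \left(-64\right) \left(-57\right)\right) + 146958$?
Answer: $-120657$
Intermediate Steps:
$\left(s + 4 \left(-64\right) \left(-57\right)\right) + 146958 = \left(-282207 + 4 \left(-64\right) \left(-57\right)\right) + 146958 = \left(-282207 - -14592\right) + 146958 = \left(-282207 + 14592\right) + 146958 = -267615 + 146958 = -120657$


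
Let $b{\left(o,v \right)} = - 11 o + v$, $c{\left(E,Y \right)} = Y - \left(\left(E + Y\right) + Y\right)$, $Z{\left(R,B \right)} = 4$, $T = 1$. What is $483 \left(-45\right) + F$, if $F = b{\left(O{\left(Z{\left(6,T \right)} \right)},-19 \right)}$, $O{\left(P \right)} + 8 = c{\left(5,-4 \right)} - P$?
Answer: $-21611$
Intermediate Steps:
$c{\left(E,Y \right)} = - E - Y$ ($c{\left(E,Y \right)} = Y - \left(E + 2 Y\right) = - E - Y$)
$O{\left(P \right)} = -9 - P$ ($O{\left(P \right)} = -8 - \left(1 + P\right) = -9 - P$)
$b{\left(o,v \right)} = v - 11 o$
$F = 124$ ($F = -19 - 11 \left(-9 - 4\right) = -19 - -143 = -19 + 143 = 124$)
$483 \left(-45\right) + F = 483 \left(-45\right) + 124 = -21735 + 124 = -21611$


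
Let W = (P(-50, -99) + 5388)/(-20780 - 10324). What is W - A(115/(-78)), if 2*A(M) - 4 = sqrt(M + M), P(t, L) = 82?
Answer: -33839/15552 - I*sqrt(4485)/78 ≈ -2.1759 - 0.85859*I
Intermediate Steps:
W = -2735/15552 (W = (82 + 5388)/(-20780 - 10324) = 5470/(-31104) = 5470*(-1/31104) = -2735/15552 ≈ -0.17586)
A(M) = 2 + sqrt(2)*sqrt(M)/2 (A(M) = 2 + sqrt(M + M)/2 = 2 + sqrt(2*M)/2 = 2 + (sqrt(2)*sqrt(M))/2 = 2 + sqrt(2)*sqrt(M)/2)
W - A(115/(-78)) = -2735/15552 - (2 + sqrt(2)*sqrt(115/(-78))/2) = -2735/15552 - (2 + sqrt(2)*sqrt(115*(-1/78))/2) = -2735/15552 - (2 + sqrt(2)*sqrt(-115/78)/2) = -2735/15552 - (2 + sqrt(2)*(I*sqrt(8970)/78)/2) = -2735/15552 - (2 + I*sqrt(4485)/78) = -2735/15552 + (-2 - I*sqrt(4485)/78) = -33839/15552 - I*sqrt(4485)/78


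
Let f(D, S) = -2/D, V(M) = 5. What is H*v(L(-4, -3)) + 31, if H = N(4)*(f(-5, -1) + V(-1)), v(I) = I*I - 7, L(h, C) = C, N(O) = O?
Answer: 371/5 ≈ 74.200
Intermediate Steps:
v(I) = -7 + I² (v(I) = I² - 7 = -7 + I²)
H = 108/5 (H = 4*(-2/(-5) + 5) = 4*(-2*(-⅕) + 5) = 4*(⅖ + 5) = 4*(27/5) = 108/5 ≈ 21.600)
H*v(L(-4, -3)) + 31 = 108*(-7 + (-3)²)/5 + 31 = 108*(-7 + 9)/5 + 31 = (108/5)*2 + 31 = 216/5 + 31 = 371/5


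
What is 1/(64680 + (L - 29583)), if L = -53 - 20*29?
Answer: 1/34464 ≈ 2.9016e-5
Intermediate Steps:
L = -633 (L = -53 - 580 = -633)
1/(64680 + (L - 29583)) = 1/(64680 + (-633 - 29583)) = 1/(64680 - 30216) = 1/34464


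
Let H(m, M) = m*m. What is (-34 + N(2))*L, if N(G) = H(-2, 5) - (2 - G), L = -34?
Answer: 1020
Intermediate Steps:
H(m, M) = m²
N(G) = 2 + G (N(G) = (-2)² - (2 - G) = 4 + (-2 + G) = 2 + G)
(-34 + N(2))*L = (-34 + (2 + 2))*(-34) = (-34 + 4)*(-34) = -30*(-34) = 1020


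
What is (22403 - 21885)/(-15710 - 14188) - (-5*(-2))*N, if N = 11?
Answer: -1644649/14949 ≈ -110.02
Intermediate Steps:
(22403 - 21885)/(-15710 - 14188) - (-5*(-2))*N = (22403 - 21885)/(-15710 - 14188) - (-5*(-2))*11 = 518/(-29898) - 10*11 = 518*(-1/29898) - 1*110 = -259/14949 - 110 = -1644649/14949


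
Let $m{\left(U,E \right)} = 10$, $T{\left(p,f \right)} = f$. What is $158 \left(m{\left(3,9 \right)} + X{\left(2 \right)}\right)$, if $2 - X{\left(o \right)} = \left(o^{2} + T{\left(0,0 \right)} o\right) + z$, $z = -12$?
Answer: $3160$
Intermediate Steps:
$X{\left(o \right)} = 14 - o^{2}$ ($X{\left(o \right)} = 2 - \left(\left(o^{2} + 0 o\right) - 12\right) = 2 - \left(\left(o^{2} + 0\right) - 12\right) = 2 - \left(o^{2} - 12\right) = 2 - \left(-12 + o^{2}\right) = 14 - o^{2}$)
$158 \left(m{\left(3,9 \right)} + X{\left(2 \right)}\right) = 158 \left(10 + \left(14 - 2^{2}\right)\right) = 158 \left(10 + \left(14 - 4\right)\right) = 158 \left(10 + 10\right) = 158 \cdot 20 = 3160$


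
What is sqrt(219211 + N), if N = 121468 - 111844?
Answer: sqrt(228835) ≈ 478.37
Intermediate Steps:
N = 9624
sqrt(219211 + N) = sqrt(219211 + 9624) = sqrt(228835)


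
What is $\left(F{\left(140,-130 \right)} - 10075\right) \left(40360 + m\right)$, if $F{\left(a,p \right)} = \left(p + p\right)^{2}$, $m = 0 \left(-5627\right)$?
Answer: $2321709000$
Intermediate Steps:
$m = 0$
$F{\left(a,p \right)} = 4 p^{2}$ ($F{\left(a,p \right)} = \left(2 p\right)^{2} = 4 p^{2}$)
$\left(F{\left(140,-130 \right)} - 10075\right) \left(40360 + m\right) = \left(4 \left(-130\right)^{2} - 10075\right) \left(40360 + 0\right) = \left(4 \cdot 16900 - 10075\right) 40360 = \left(67600 - 10075\right) 40360 = 57525 \cdot 40360 = 2321709000$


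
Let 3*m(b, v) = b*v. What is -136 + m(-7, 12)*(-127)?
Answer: 3420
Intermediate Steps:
m(b, v) = b*v/3 (m(b, v) = (b*v)/3 = b*v/3)
-136 + m(-7, 12)*(-127) = -136 + ((1/3)*(-7)*12)*(-127) = -136 - 28*(-127) = -136 + 3556 = 3420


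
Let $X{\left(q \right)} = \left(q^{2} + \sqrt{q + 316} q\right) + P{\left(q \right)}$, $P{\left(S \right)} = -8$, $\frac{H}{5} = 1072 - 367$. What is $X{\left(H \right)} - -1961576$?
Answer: $14387193 + 3525 \sqrt{3841} \approx 1.4606 \cdot 10^{7}$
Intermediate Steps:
$H = 3525$ ($H = 5 \left(1072 - 367\right) = 5 \cdot 705 = 3525$)
$X{\left(q \right)} = -8 + q^{2} + q \sqrt{316 + q}$ ($X{\left(q \right)} = \left(q^{2} + \sqrt{q + 316} q\right) - 8 = \left(q^{2} + \sqrt{316 + q} q\right) - 8 = \left(q^{2} + q \sqrt{316 + q}\right) - 8 = -8 + q^{2} + q \sqrt{316 + q}$)
$X{\left(H \right)} - -1961576 = \left(-8 + 3525^{2} + 3525 \sqrt{316 + 3525}\right) - -1961576 = \left(-8 + 12425625 + 3525 \sqrt{3841}\right) + 1961576 = \left(12425617 + 3525 \sqrt{3841}\right) + 1961576 = 14387193 + 3525 \sqrt{3841}$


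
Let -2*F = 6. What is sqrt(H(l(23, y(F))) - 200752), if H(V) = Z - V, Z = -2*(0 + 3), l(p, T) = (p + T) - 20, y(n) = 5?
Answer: I*sqrt(200766) ≈ 448.07*I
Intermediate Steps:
F = -3 (F = -1/2*6 = -3)
l(p, T) = -20 + T + p (l(p, T) = (T + p) - 20 = -20 + T + p)
Z = -6 (Z = -2*3 = -6)
H(V) = -6 - V
sqrt(H(l(23, y(F))) - 200752) = sqrt((-6 - (-20 + 5 + 23)) - 200752) = sqrt((-6 - 1*8) - 200752) = sqrt((-6 - 8) - 200752) = sqrt(-14 - 200752) = sqrt(-200766) = I*sqrt(200766)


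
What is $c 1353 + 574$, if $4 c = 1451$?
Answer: $\frac{1965499}{4} \approx 4.9138 \cdot 10^{5}$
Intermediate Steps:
$c = \frac{1451}{4}$ ($c = \frac{1}{4} \cdot 1451 = \frac{1451}{4} \approx 362.75$)
$c 1353 + 574 = \frac{1451}{4} \cdot 1353 + 574 = \frac{1963203}{4} + 574 = \frac{1965499}{4}$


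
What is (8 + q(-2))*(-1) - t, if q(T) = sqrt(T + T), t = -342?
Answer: 334 - 2*I ≈ 334.0 - 2.0*I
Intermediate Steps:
q(T) = sqrt(2)*sqrt(T) (q(T) = sqrt(2*T) = sqrt(2)*sqrt(T))
(8 + q(-2))*(-1) - t = (8 + sqrt(2)*sqrt(-2))*(-1) - 1*(-342) = (8 + sqrt(2)*(I*sqrt(2)))*(-1) + 342 = (8 + 2*I)*(-1) + 342 = (-8 - 2*I) + 342 = 334 - 2*I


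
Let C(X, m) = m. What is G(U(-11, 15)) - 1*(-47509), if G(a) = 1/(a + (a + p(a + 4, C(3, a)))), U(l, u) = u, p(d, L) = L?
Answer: 2137906/45 ≈ 47509.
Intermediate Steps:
G(a) = 1/(3*a) (G(a) = 1/(a + (a + a)) = 1/(a + 2*a) = 1/(3*a))
G(U(-11, 15)) - 1*(-47509) = (⅓)/15 - 1*(-47509) = (⅓)*(1/15) + 47509 = 1/45 + 47509 = 2137906/45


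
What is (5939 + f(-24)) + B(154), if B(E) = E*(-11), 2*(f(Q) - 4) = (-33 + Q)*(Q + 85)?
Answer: 5021/2 ≈ 2510.5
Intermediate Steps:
f(Q) = 4 + (-33 + Q)*(85 + Q)/2 (f(Q) = 4 + ((-33 + Q)*(Q + 85))/2 = 4 + ((-33 + Q)*(85 + Q))/2 = 4 + (-33 + Q)*(85 + Q)/2)
B(E) = -11*E
(5939 + f(-24)) + B(154) = (5939 + (-2797/2 + (½)*(-24)² + 26*(-24))) - 11*154 = (5939 + (-2797/2 + (½)*576 - 624)) - 1694 = (5939 + (-2797/2 + 288 - 624)) - 1694 = (5939 - 3469/2) - 1694 = 8409/2 - 1694 = 5021/2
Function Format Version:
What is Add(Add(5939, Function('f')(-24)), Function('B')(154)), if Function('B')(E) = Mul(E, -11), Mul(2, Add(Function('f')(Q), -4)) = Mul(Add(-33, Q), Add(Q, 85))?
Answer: Rational(5021, 2) ≈ 2510.5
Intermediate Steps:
Function('f')(Q) = Add(4, Mul(Rational(1, 2), Add(-33, Q), Add(85, Q))) (Function('f')(Q) = Add(4, Mul(Rational(1, 2), Mul(Add(-33, Q), Add(Q, 85)))) = Add(4, Mul(Rational(1, 2), Mul(Add(-33, Q), Add(85, Q)))) = Add(4, Mul(Rational(1, 2), Add(-33, Q), Add(85, Q))))
Function('B')(E) = Mul(-11, E)
Add(Add(5939, Function('f')(-24)), Function('B')(154)) = Add(Add(5939, Add(Rational(-2797, 2), Mul(Rational(1, 2), Pow(-24, 2)), Mul(26, -24))), Mul(-11, 154)) = Add(Add(5939, Add(Rational(-2797, 2), Mul(Rational(1, 2), 576), -624)), -1694) = Add(Add(5939, Add(Rational(-2797, 2), 288, -624)), -1694) = Add(Add(5939, Rational(-3469, 2)), -1694) = Add(Rational(8409, 2), -1694) = Rational(5021, 2)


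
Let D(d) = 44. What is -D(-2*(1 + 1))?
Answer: -44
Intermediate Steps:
-D(-2*(1 + 1)) = -1*44 = -44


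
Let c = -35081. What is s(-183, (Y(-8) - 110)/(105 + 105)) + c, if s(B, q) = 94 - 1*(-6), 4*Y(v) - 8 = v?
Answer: -34981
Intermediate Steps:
Y(v) = 2 + v/4
s(B, q) = 100 (s(B, q) = 94 + 6 = 100)
s(-183, (Y(-8) - 110)/(105 + 105)) + c = 100 - 35081 = -34981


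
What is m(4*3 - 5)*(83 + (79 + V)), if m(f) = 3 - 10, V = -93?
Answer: -483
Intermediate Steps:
m(f) = -7
m(4*3 - 5)*(83 + (79 + V)) = -7*(83 + (79 - 93)) = -7*(83 - 14) = -7*69 = -483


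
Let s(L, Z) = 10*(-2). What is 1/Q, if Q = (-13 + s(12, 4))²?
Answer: 1/1089 ≈ 0.00091827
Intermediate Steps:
s(L, Z) = -20
Q = 1089 (Q = (-13 - 20)² = (-33)² = 1089)
1/Q = 1/1089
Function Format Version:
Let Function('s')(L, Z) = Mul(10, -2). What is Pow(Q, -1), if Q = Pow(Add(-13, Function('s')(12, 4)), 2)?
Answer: Rational(1, 1089) ≈ 0.00091827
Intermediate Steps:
Function('s')(L, Z) = -20
Q = 1089 (Q = Pow(Add(-13, -20), 2) = Pow(-33, 2) = 1089)
Pow(Q, -1) = Pow(1089, -1) = Rational(1, 1089)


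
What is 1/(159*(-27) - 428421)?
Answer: -1/432714 ≈ -2.3110e-6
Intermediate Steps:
1/(159*(-27) - 428421) = 1/(-4293 - 428421) = 1/(-432714) = -1/432714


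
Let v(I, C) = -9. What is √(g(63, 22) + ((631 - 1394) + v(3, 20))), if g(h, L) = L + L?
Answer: 2*I*√182 ≈ 26.981*I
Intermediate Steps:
g(h, L) = 2*L
√(g(63, 22) + ((631 - 1394) + v(3, 20))) = √(2*22 + ((631 - 1394) - 9)) = √(44 + (-763 - 9)) = √(44 - 772) = √(-728) = 2*I*√182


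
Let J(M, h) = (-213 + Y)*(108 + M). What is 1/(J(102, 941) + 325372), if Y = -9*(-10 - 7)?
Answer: 1/312772 ≈ 3.1972e-6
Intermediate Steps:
Y = 153 (Y = -9*(-17) = 153)
J(M, h) = -6480 - 60*M (J(M, h) = (-213 + 153)*(108 + M) = -60*(108 + M) = -6480 - 60*M)
1/(J(102, 941) + 325372) = 1/((-6480 - 60*102) + 325372) = 1/((-6480 - 6120) + 325372) = 1/(-12600 + 325372) = 1/312772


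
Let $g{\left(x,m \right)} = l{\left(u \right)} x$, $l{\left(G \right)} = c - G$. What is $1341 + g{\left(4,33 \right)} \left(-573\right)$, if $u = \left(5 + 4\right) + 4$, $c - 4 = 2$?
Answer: $17385$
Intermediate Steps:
$c = 6$ ($c = 4 + 2 = 6$)
$u = 13$ ($u = 9 + 4 = 13$)
$l{\left(G \right)} = 6 - G$
$g{\left(x,m \right)} = - 7 x$ ($g{\left(x,m \right)} = \left(6 - 13\right) x = - 7 x$)
$1341 + g{\left(4,33 \right)} \left(-573\right) = 1341 + \left(-7\right) 4 \left(-573\right) = 1341 - -16044 = 1341 + 16044 = 17385$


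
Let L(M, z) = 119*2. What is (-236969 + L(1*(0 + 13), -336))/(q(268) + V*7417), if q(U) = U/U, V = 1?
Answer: -236731/7418 ≈ -31.913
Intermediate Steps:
L(M, z) = 238
q(U) = 1
(-236969 + L(1*(0 + 13), -336))/(q(268) + V*7417) = (-236969 + 238)/(1 + 1*7417) = -236731/(1 + 7417) = -236731/7418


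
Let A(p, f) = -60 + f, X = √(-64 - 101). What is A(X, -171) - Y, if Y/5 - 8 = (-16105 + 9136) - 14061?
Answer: 104879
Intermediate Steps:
X = I*√165 (X = √(-165) = I*√165 ≈ 12.845*I)
Y = -105110 (Y = 40 + 5*((-16105 + 9136) - 14061) = 40 + 5*(-6969 - 14061) = 40 + 5*(-21030) = 40 - 105150 = -105110)
A(X, -171) - Y = (-60 - 171) - 1*(-105110) = -231 + 105110 = 104879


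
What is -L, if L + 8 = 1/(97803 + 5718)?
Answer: 828167/103521 ≈ 8.0000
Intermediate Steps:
L = -828167/103521 (L = -8 + 1/(97803 + 5718) = -8 + 1/103521 = -828167/103521 ≈ -8.0000)
-L = -1*(-828167/103521) = 828167/103521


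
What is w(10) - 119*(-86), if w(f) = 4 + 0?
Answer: 10238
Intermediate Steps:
w(f) = 4
w(10) - 119*(-86) = 4 - 119*(-86) = 4 + 10234 = 10238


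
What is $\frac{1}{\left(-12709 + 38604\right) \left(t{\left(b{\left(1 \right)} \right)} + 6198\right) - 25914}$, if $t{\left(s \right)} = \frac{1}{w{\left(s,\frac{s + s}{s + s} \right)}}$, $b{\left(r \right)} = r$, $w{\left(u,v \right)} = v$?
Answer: $\frac{1}{160497191} \approx 6.2306 \cdot 10^{-9}$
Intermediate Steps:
$t{\left(s \right)} = 1$ ($t{\left(s \right)} = \frac{1}{\left(s + s\right) \frac{1}{s + s}} = \frac{1}{2 s \frac{1}{2 s}} = 1^{-1} = 1$)
$\frac{1}{\left(-12709 + 38604\right) \left(t{\left(b{\left(1 \right)} \right)} + 6198\right) - 25914} = \frac{1}{\left(-12709 + 38604\right) \left(1 + 6198\right) - 25914} = \frac{1}{25895 \cdot 6199 - 25914} = \frac{1}{160523105 - 25914} = \frac{1}{160497191}$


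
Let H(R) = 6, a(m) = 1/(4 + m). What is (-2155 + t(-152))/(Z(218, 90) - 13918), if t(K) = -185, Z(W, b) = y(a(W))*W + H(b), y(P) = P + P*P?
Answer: 57662280/342795197 ≈ 0.16821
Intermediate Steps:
y(P) = P + P**2
Z(W, b) = 6 + W*(1 + 1/(4 + W))/(4 + W) (Z(W, b) = ((1 + 1/(4 + W))/(4 + W))*W + 6 = W*(1 + 1/(4 + W))/(4 + W) + 6 = 6 + W*(1 + 1/(4 + W))/(4 + W))
(-2155 + t(-152))/(Z(218, 90) - 13918) = (-2155 - 185)/((6*(4 + 218)**2 + 218*(5 + 218))/(4 + 218)**2 - 13918) = -2340/((6*222**2 + 218*223)/222**2 - 13918) = -2340/((6*49284 + 48614)/49284 - 13918) = -2340/((295704 + 48614)/49284 - 13918) = -2340/((1/49284)*344318 - 13918) = -2340/(172159/24642 - 13918) = -2340/(-342795197/24642) = -2340*(-24642/342795197) = 57662280/342795197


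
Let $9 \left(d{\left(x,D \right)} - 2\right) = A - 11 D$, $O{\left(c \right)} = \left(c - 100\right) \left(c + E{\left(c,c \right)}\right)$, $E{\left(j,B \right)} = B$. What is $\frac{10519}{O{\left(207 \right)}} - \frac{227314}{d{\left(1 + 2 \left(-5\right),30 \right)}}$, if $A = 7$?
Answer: $\frac{90629208443}{13510890} \approx 6707.9$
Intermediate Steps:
$O{\left(c \right)} = 2 c \left(-100 + c\right)$ ($O{\left(c \right)} = \left(c - 100\right) \left(c + c\right) = \left(-100 + c\right) 2 c = 2 c \left(-100 + c\right)$)
$d{\left(x,D \right)} = \frac{25}{9} - \frac{11 D}{9}$ ($d{\left(x,D \right)} = 2 + \frac{7 - 11 D}{9} = 2 - \left(- \frac{7}{9} + \frac{11 D}{9}\right) = \frac{25}{9} - \frac{11 D}{9}$)
$\frac{10519}{O{\left(207 \right)}} - \frac{227314}{d{\left(1 + 2 \left(-5\right),30 \right)}} = \frac{10519}{2 \cdot 207 \left(-100 + 207\right)} - \frac{227314}{\frac{25}{9} - \frac{110}{3}} = \frac{10519}{2 \cdot 207 \cdot 107} - \frac{227314}{\frac{25}{9} - \frac{110}{3}} = \frac{10519}{44298} - \frac{227314}{- \frac{305}{9}} = 10519 \cdot \frac{1}{44298} - - \frac{2045826}{305} = \frac{10519}{44298} + \frac{2045826}{305} = \frac{90629208443}{13510890}$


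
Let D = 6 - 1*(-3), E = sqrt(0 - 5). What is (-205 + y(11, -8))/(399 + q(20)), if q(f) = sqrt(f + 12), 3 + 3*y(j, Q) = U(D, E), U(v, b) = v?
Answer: -80997/159169 + 812*sqrt(2)/159169 ≈ -0.50166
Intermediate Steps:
E = I*sqrt(5) (E = sqrt(-5) = I*sqrt(5) ≈ 2.2361*I)
D = 9 (D = 6 + 3 = 9)
y(j, Q) = 2 (y(j, Q) = -1 + (1/3)*9 = -1 + 3 = 2)
q(f) = sqrt(12 + f)
(-205 + y(11, -8))/(399 + q(20)) = (-205 + 2)/(399 + sqrt(12 + 20)) = -203/(399 + sqrt(32)) = -203/(399 + 4*sqrt(2))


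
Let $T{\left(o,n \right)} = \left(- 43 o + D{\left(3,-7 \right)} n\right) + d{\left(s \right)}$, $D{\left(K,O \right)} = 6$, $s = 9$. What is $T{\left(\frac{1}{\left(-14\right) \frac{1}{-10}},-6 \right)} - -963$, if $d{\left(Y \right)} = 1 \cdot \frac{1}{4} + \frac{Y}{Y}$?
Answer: $\frac{25131}{28} \approx 897.54$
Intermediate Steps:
$d{\left(Y \right)} = \frac{5}{4}$ ($d{\left(Y \right)} = 1 \cdot \frac{1}{4} + 1 = \frac{1}{4} + 1 = \frac{5}{4}$)
$T{\left(o,n \right)} = \frac{5}{4} - 43 o + 6 n$ ($T{\left(o,n \right)} = \left(- 43 o + 6 n\right) + \frac{5}{4} = \frac{5}{4} - 43 o + 6 n$)
$T{\left(\frac{1}{\left(-14\right) \frac{1}{-10}},-6 \right)} - -963 = \left(\frac{5}{4} - \frac{43}{\left(-14\right) \frac{1}{-10}} + 6 \left(-6\right)\right) - -963 = \left(\frac{5}{4} - \frac{43}{\left(-14\right) \left(- \frac{1}{10}\right)} - 36\right) + 963 = \left(\frac{5}{4} - \frac{43}{\frac{7}{5}} - 36\right) + 963 = \left(\frac{5}{4} - \frac{215}{7} - 36\right) + 963 = - \frac{1833}{28} + 963 = \frac{25131}{28}$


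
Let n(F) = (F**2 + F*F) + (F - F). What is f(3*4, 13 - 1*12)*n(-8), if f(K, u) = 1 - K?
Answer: -1408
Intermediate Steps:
n(F) = 2*F**2 (n(F) = (F**2 + F**2) + 0 = 2*F**2 + 0 = 2*F**2)
f(3*4, 13 - 1*12)*n(-8) = (1 - 3*4)*(2*(-8)**2) = (1 - 1*12)*(2*64) = (1 - 12)*128 = -11*128 = -1408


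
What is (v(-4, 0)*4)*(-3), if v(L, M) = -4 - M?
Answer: 48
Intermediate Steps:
(v(-4, 0)*4)*(-3) = ((-4 - 1*0)*4)*(-3) = ((-4 + 0)*4)*(-3) = -4*4*(-3) = -16*(-3) = 48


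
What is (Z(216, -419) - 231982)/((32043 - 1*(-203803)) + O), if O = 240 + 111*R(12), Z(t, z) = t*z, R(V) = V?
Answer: -161243/118709 ≈ -1.3583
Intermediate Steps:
O = 1572 (O = 240 + 111*12 = 240 + 1332 = 1572)
(Z(216, -419) - 231982)/((32043 - 1*(-203803)) + O) = (216*(-419) - 231982)/((32043 - 1*(-203803)) + 1572) = (-90504 - 231982)/((32043 + 203803) + 1572) = -322486/(235846 + 1572) = -322486/237418 = -322486*1/237418 = -161243/118709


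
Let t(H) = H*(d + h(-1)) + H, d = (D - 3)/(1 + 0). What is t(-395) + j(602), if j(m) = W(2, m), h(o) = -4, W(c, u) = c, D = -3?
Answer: 3557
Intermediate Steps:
d = -6 (d = (-3 - 3)/(1 + 0) = -6/1 = -6*1 = -6)
j(m) = 2
t(H) = -9*H (t(H) = H*(-6 - 4) + H = H*(-10) + H = -10*H + H = -9*H)
t(-395) + j(602) = -9*(-395) + 2 = 3555 + 2 = 3557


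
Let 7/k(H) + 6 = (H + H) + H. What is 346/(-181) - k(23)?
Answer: -3295/1629 ≈ -2.0227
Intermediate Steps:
k(H) = 7/(-6 + 3*H) (k(H) = 7/(-6 + ((H + H) + H)) = 7/(-6 + (2*H + H)) = 7/(-6 + 3*H))
346/(-181) - k(23) = 346/(-181) - 7/(3*(-2 + 23)) = 346*(-1/181) - 7/(3*21) = -346/181 - 7/(3*21) = -346/181 - 1*⅑ = -346/181 - ⅑ = -3295/1629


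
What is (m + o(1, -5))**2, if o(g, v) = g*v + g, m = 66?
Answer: 3844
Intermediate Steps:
o(g, v) = g + g*v
(m + o(1, -5))**2 = (66 + 1*(1 - 5))**2 = (66 + 1*(-4))**2 = (66 - 4)**2 = 62**2 = 3844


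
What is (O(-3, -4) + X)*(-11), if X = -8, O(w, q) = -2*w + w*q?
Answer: -110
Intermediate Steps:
O(w, q) = -2*w + q*w
(O(-3, -4) + X)*(-11) = (-3*(-2 - 4) - 8)*(-11) = (-3*(-6) - 8)*(-11) = (18 - 8)*(-11) = 10*(-11) = -110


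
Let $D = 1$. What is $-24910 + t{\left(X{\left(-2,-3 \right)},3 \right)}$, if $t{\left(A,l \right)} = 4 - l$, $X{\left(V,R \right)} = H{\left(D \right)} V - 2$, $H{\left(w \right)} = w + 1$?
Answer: $-24909$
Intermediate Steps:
$H{\left(w \right)} = 1 + w$
$X{\left(V,R \right)} = -2 + 2 V$ ($X{\left(V,R \right)} = \left(1 + 1\right) V - 2 = 2 V - 2 = -2 + 2 V$)
$-24910 + t{\left(X{\left(-2,-3 \right)},3 \right)} = -24910 + \left(4 - 3\right) = -24910 + 1 = -24909$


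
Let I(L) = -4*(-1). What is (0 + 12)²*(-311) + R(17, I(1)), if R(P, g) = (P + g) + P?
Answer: -44746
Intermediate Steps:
I(L) = 4
R(P, g) = g + 2*P
(0 + 12)²*(-311) + R(17, I(1)) = (0 + 12)²*(-311) + (4 + 2*17) = 12²*(-311) + (4 + 34) = 144*(-311) + 38 = -44784 + 38 = -44746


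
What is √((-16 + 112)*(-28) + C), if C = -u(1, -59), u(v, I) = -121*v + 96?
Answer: I*√2663 ≈ 51.604*I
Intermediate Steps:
u(v, I) = 96 - 121*v
C = 25 (C = -(96 - 121*1) = -(96 - 121) = -1*(-25) = 25)
√((-16 + 112)*(-28) + C) = √((-16 + 112)*(-28) + 25) = √(96*(-28) + 25) = √(-2688 + 25) = √(-2663) = I*√2663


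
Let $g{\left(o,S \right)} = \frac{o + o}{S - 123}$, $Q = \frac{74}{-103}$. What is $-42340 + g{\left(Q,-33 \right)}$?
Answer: $- \frac{170079743}{4017} \approx -42340.0$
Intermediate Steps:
$Q = - \frac{74}{103}$ ($Q = 74 \left(- \frac{1}{103}\right) = - \frac{74}{103} \approx -0.71845$)
$g{\left(o,S \right)} = \frac{2 o}{-123 + S}$
$-42340 + g{\left(Q,-33 \right)} = -42340 + 2 \left(- \frac{74}{103}\right) \frac{1}{-123 - 33} = -42340 + 2 \left(- \frac{74}{103}\right) \frac{1}{-156} = -42340 + 2 \left(- \frac{74}{103}\right) \left(- \frac{1}{156}\right) = -42340 + \frac{37}{4017} = - \frac{170079743}{4017}$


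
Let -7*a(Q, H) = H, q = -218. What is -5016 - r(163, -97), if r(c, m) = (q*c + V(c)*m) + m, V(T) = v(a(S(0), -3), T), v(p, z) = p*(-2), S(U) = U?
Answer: 213723/7 ≈ 30532.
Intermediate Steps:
a(Q, H) = -H/7
v(p, z) = -2*p
V(T) = -6/7 (V(T) = -(-2)*(-3)/7 = -2*3/7 = -6/7)
r(c, m) = -218*c + m/7 (r(c, m) = (-218*c - 6*m/7) + m = -218*c + m/7)
-5016 - r(163, -97) = -5016 - (-218*163 + (1/7)*(-97)) = -5016 - (-35534 - 97/7) = -5016 - 1*(-248835/7) = -5016 + 248835/7 = 213723/7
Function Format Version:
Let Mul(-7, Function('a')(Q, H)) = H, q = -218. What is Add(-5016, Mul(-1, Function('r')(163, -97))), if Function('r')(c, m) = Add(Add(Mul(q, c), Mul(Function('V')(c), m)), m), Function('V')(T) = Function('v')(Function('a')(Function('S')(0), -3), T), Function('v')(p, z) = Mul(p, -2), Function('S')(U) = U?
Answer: Rational(213723, 7) ≈ 30532.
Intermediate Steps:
Function('a')(Q, H) = Mul(Rational(-1, 7), H)
Function('v')(p, z) = Mul(-2, p)
Function('V')(T) = Rational(-6, 7) (Function('V')(T) = Mul(-2, Mul(Rational(-1, 7), -3)) = Mul(-2, Rational(3, 7)) = Rational(-6, 7))
Function('r')(c, m) = Add(Mul(-218, c), Mul(Rational(1, 7), m)) (Function('r')(c, m) = Add(Add(Mul(-218, c), Mul(Rational(-6, 7), m)), m) = Add(Mul(-218, c), Mul(Rational(1, 7), m)))
Add(-5016, Mul(-1, Function('r')(163, -97))) = Add(-5016, Mul(-1, Add(Mul(-218, 163), Mul(Rational(1, 7), -97)))) = Add(-5016, Mul(-1, Add(-35534, Rational(-97, 7)))) = Add(-5016, Mul(-1, Rational(-248835, 7))) = Add(-5016, Rational(248835, 7)) = Rational(213723, 7)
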